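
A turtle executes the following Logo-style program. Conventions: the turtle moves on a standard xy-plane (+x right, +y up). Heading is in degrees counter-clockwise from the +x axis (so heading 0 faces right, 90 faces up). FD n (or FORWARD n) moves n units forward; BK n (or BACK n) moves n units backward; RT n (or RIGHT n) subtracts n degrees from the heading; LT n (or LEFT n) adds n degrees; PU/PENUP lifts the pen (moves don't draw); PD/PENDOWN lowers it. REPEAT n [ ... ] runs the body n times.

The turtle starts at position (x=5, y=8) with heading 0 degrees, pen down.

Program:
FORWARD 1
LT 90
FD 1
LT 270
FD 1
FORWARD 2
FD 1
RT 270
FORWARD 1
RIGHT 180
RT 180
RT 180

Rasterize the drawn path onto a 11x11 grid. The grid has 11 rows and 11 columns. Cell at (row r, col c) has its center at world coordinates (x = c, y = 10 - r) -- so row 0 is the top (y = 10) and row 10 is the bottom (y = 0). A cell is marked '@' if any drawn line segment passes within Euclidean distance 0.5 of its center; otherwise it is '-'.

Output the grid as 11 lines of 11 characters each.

Segment 0: (5,8) -> (6,8)
Segment 1: (6,8) -> (6,9)
Segment 2: (6,9) -> (7,9)
Segment 3: (7,9) -> (9,9)
Segment 4: (9,9) -> (10,9)
Segment 5: (10,9) -> (10,10)

Answer: ----------@
------@@@@@
-----@@----
-----------
-----------
-----------
-----------
-----------
-----------
-----------
-----------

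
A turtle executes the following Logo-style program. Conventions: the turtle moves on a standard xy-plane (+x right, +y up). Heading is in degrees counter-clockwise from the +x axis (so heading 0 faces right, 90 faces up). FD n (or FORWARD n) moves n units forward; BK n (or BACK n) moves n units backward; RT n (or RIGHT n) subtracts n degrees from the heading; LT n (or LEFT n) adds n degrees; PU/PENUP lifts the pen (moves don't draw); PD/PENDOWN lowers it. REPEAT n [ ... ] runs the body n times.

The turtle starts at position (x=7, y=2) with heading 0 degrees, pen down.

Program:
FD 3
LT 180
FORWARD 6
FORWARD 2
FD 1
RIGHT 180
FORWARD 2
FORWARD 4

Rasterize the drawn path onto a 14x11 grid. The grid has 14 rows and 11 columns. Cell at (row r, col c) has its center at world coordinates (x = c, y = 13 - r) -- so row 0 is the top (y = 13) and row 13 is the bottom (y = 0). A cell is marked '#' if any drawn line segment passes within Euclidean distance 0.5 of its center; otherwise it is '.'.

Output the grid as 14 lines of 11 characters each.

Answer: ...........
...........
...........
...........
...........
...........
...........
...........
...........
...........
...........
.##########
...........
...........

Derivation:
Segment 0: (7,2) -> (10,2)
Segment 1: (10,2) -> (4,2)
Segment 2: (4,2) -> (2,2)
Segment 3: (2,2) -> (1,2)
Segment 4: (1,2) -> (3,2)
Segment 5: (3,2) -> (7,2)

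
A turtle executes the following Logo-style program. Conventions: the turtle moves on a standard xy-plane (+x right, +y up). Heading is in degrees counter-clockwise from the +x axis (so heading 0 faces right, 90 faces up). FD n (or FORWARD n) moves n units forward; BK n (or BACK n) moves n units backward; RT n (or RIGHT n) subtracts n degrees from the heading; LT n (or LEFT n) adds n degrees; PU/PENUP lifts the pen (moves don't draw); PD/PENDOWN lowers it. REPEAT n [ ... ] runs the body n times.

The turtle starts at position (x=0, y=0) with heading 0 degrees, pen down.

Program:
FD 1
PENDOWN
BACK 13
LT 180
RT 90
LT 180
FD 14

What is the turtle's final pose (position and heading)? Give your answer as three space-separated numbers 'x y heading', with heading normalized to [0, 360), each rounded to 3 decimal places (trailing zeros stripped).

Answer: -12 -14 270

Derivation:
Executing turtle program step by step:
Start: pos=(0,0), heading=0, pen down
FD 1: (0,0) -> (1,0) [heading=0, draw]
PD: pen down
BK 13: (1,0) -> (-12,0) [heading=0, draw]
LT 180: heading 0 -> 180
RT 90: heading 180 -> 90
LT 180: heading 90 -> 270
FD 14: (-12,0) -> (-12,-14) [heading=270, draw]
Final: pos=(-12,-14), heading=270, 3 segment(s) drawn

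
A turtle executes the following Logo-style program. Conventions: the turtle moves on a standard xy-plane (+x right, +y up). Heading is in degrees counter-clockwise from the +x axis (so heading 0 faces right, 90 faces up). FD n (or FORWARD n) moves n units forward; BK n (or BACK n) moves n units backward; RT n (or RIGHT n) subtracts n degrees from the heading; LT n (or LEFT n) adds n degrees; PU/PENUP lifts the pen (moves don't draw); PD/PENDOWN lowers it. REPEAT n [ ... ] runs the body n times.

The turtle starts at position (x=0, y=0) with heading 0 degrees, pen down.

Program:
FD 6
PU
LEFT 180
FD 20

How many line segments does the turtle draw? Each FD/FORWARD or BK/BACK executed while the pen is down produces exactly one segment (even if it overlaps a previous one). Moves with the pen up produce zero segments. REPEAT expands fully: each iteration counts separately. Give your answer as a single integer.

Executing turtle program step by step:
Start: pos=(0,0), heading=0, pen down
FD 6: (0,0) -> (6,0) [heading=0, draw]
PU: pen up
LT 180: heading 0 -> 180
FD 20: (6,0) -> (-14,0) [heading=180, move]
Final: pos=(-14,0), heading=180, 1 segment(s) drawn
Segments drawn: 1

Answer: 1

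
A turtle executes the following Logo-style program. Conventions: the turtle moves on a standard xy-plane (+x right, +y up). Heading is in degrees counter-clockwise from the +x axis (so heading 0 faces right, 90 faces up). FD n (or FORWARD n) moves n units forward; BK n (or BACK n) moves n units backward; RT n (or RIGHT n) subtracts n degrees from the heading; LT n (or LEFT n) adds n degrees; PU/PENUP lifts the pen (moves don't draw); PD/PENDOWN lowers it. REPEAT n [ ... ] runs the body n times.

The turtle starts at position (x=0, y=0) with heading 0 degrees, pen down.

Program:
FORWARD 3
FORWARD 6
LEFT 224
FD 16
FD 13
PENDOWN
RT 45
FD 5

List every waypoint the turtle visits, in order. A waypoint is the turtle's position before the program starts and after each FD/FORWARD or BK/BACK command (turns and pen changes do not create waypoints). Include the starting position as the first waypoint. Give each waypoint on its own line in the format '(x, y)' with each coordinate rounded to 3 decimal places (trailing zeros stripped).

Executing turtle program step by step:
Start: pos=(0,0), heading=0, pen down
FD 3: (0,0) -> (3,0) [heading=0, draw]
FD 6: (3,0) -> (9,0) [heading=0, draw]
LT 224: heading 0 -> 224
FD 16: (9,0) -> (-2.509,-11.115) [heading=224, draw]
FD 13: (-2.509,-11.115) -> (-11.861,-20.145) [heading=224, draw]
PD: pen down
RT 45: heading 224 -> 179
FD 5: (-11.861,-20.145) -> (-16.86,-20.058) [heading=179, draw]
Final: pos=(-16.86,-20.058), heading=179, 5 segment(s) drawn
Waypoints (6 total):
(0, 0)
(3, 0)
(9, 0)
(-2.509, -11.115)
(-11.861, -20.145)
(-16.86, -20.058)

Answer: (0, 0)
(3, 0)
(9, 0)
(-2.509, -11.115)
(-11.861, -20.145)
(-16.86, -20.058)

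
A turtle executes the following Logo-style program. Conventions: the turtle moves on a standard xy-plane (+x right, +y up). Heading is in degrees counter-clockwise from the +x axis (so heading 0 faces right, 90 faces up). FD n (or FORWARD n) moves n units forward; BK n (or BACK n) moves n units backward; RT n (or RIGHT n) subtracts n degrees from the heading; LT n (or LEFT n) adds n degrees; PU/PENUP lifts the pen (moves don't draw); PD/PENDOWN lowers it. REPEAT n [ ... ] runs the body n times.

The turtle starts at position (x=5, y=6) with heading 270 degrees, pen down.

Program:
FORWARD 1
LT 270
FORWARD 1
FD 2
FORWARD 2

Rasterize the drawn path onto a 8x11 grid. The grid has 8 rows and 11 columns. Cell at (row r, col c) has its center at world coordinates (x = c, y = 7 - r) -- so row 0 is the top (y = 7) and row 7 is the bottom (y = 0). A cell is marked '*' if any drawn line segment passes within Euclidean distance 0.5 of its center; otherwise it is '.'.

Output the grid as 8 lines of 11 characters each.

Segment 0: (5,6) -> (5,5)
Segment 1: (5,5) -> (4,5)
Segment 2: (4,5) -> (2,5)
Segment 3: (2,5) -> (0,5)

Answer: ...........
.....*.....
******.....
...........
...........
...........
...........
...........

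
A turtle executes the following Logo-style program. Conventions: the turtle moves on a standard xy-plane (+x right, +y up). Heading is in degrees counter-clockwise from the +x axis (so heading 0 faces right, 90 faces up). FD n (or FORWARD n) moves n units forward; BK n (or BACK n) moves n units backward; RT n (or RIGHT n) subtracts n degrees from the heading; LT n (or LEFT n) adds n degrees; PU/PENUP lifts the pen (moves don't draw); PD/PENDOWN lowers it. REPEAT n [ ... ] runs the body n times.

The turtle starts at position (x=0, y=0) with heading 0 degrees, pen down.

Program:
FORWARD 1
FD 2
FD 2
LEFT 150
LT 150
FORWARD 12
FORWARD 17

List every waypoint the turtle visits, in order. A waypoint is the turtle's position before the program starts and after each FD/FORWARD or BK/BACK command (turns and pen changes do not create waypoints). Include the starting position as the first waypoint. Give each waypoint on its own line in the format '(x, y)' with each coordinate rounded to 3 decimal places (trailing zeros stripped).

Answer: (0, 0)
(1, 0)
(3, 0)
(5, 0)
(11, -10.392)
(19.5, -25.115)

Derivation:
Executing turtle program step by step:
Start: pos=(0,0), heading=0, pen down
FD 1: (0,0) -> (1,0) [heading=0, draw]
FD 2: (1,0) -> (3,0) [heading=0, draw]
FD 2: (3,0) -> (5,0) [heading=0, draw]
LT 150: heading 0 -> 150
LT 150: heading 150 -> 300
FD 12: (5,0) -> (11,-10.392) [heading=300, draw]
FD 17: (11,-10.392) -> (19.5,-25.115) [heading=300, draw]
Final: pos=(19.5,-25.115), heading=300, 5 segment(s) drawn
Waypoints (6 total):
(0, 0)
(1, 0)
(3, 0)
(5, 0)
(11, -10.392)
(19.5, -25.115)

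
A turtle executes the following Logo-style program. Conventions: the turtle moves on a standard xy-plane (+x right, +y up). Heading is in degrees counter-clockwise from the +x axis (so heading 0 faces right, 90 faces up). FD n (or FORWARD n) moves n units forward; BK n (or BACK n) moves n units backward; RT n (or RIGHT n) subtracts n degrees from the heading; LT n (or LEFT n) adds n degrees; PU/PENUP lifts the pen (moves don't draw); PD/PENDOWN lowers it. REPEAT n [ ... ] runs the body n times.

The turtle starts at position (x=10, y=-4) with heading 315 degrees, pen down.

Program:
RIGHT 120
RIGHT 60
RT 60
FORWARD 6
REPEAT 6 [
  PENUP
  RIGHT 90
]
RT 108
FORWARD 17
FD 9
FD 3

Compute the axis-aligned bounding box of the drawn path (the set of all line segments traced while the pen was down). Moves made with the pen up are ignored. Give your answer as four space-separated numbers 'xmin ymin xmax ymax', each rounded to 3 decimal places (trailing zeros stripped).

Executing turtle program step by step:
Start: pos=(10,-4), heading=315, pen down
RT 120: heading 315 -> 195
RT 60: heading 195 -> 135
RT 60: heading 135 -> 75
FD 6: (10,-4) -> (11.553,1.796) [heading=75, draw]
REPEAT 6 [
  -- iteration 1/6 --
  PU: pen up
  RT 90: heading 75 -> 345
  -- iteration 2/6 --
  PU: pen up
  RT 90: heading 345 -> 255
  -- iteration 3/6 --
  PU: pen up
  RT 90: heading 255 -> 165
  -- iteration 4/6 --
  PU: pen up
  RT 90: heading 165 -> 75
  -- iteration 5/6 --
  PU: pen up
  RT 90: heading 75 -> 345
  -- iteration 6/6 --
  PU: pen up
  RT 90: heading 345 -> 255
]
RT 108: heading 255 -> 147
FD 17: (11.553,1.796) -> (-2.704,11.054) [heading=147, move]
FD 9: (-2.704,11.054) -> (-10.253,15.956) [heading=147, move]
FD 3: (-10.253,15.956) -> (-12.769,17.59) [heading=147, move]
Final: pos=(-12.769,17.59), heading=147, 1 segment(s) drawn

Segment endpoints: x in {10, 11.553}, y in {-4, 1.796}
xmin=10, ymin=-4, xmax=11.553, ymax=1.796

Answer: 10 -4 11.553 1.796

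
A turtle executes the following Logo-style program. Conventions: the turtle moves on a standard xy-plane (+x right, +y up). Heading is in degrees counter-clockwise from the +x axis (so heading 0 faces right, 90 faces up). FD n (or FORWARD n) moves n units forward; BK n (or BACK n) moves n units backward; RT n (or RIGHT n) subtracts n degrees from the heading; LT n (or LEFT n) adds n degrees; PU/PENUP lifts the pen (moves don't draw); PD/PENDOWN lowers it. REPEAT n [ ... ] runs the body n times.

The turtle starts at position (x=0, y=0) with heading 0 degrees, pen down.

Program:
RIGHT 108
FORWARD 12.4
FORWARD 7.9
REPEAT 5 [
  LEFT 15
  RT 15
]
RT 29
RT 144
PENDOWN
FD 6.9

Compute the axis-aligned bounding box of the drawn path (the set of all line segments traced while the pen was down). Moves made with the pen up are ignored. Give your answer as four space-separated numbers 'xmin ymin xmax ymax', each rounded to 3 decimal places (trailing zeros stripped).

Answer: -6.273 -19.306 0 0

Derivation:
Executing turtle program step by step:
Start: pos=(0,0), heading=0, pen down
RT 108: heading 0 -> 252
FD 12.4: (0,0) -> (-3.832,-11.793) [heading=252, draw]
FD 7.9: (-3.832,-11.793) -> (-6.273,-19.306) [heading=252, draw]
REPEAT 5 [
  -- iteration 1/5 --
  LT 15: heading 252 -> 267
  RT 15: heading 267 -> 252
  -- iteration 2/5 --
  LT 15: heading 252 -> 267
  RT 15: heading 267 -> 252
  -- iteration 3/5 --
  LT 15: heading 252 -> 267
  RT 15: heading 267 -> 252
  -- iteration 4/5 --
  LT 15: heading 252 -> 267
  RT 15: heading 267 -> 252
  -- iteration 5/5 --
  LT 15: heading 252 -> 267
  RT 15: heading 267 -> 252
]
RT 29: heading 252 -> 223
RT 144: heading 223 -> 79
PD: pen down
FD 6.9: (-6.273,-19.306) -> (-4.956,-12.533) [heading=79, draw]
Final: pos=(-4.956,-12.533), heading=79, 3 segment(s) drawn

Segment endpoints: x in {-6.273, -4.956, -3.832, 0}, y in {-19.306, -12.533, -11.793, 0}
xmin=-6.273, ymin=-19.306, xmax=0, ymax=0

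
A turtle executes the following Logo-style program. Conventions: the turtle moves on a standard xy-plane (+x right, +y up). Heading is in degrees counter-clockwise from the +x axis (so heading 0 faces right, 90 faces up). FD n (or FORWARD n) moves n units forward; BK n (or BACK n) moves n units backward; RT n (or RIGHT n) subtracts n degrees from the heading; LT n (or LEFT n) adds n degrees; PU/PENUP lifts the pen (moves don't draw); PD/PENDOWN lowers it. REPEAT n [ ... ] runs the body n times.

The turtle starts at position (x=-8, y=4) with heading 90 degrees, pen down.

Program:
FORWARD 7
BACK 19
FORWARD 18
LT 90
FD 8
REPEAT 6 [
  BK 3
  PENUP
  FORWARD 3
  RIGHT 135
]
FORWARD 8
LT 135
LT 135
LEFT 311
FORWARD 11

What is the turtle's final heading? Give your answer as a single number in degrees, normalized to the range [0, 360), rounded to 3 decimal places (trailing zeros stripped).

Executing turtle program step by step:
Start: pos=(-8,4), heading=90, pen down
FD 7: (-8,4) -> (-8,11) [heading=90, draw]
BK 19: (-8,11) -> (-8,-8) [heading=90, draw]
FD 18: (-8,-8) -> (-8,10) [heading=90, draw]
LT 90: heading 90 -> 180
FD 8: (-8,10) -> (-16,10) [heading=180, draw]
REPEAT 6 [
  -- iteration 1/6 --
  BK 3: (-16,10) -> (-13,10) [heading=180, draw]
  PU: pen up
  FD 3: (-13,10) -> (-16,10) [heading=180, move]
  RT 135: heading 180 -> 45
  -- iteration 2/6 --
  BK 3: (-16,10) -> (-18.121,7.879) [heading=45, move]
  PU: pen up
  FD 3: (-18.121,7.879) -> (-16,10) [heading=45, move]
  RT 135: heading 45 -> 270
  -- iteration 3/6 --
  BK 3: (-16,10) -> (-16,13) [heading=270, move]
  PU: pen up
  FD 3: (-16,13) -> (-16,10) [heading=270, move]
  RT 135: heading 270 -> 135
  -- iteration 4/6 --
  BK 3: (-16,10) -> (-13.879,7.879) [heading=135, move]
  PU: pen up
  FD 3: (-13.879,7.879) -> (-16,10) [heading=135, move]
  RT 135: heading 135 -> 0
  -- iteration 5/6 --
  BK 3: (-16,10) -> (-19,10) [heading=0, move]
  PU: pen up
  FD 3: (-19,10) -> (-16,10) [heading=0, move]
  RT 135: heading 0 -> 225
  -- iteration 6/6 --
  BK 3: (-16,10) -> (-13.879,12.121) [heading=225, move]
  PU: pen up
  FD 3: (-13.879,12.121) -> (-16,10) [heading=225, move]
  RT 135: heading 225 -> 90
]
FD 8: (-16,10) -> (-16,18) [heading=90, move]
LT 135: heading 90 -> 225
LT 135: heading 225 -> 0
LT 311: heading 0 -> 311
FD 11: (-16,18) -> (-8.783,9.698) [heading=311, move]
Final: pos=(-8.783,9.698), heading=311, 5 segment(s) drawn

Answer: 311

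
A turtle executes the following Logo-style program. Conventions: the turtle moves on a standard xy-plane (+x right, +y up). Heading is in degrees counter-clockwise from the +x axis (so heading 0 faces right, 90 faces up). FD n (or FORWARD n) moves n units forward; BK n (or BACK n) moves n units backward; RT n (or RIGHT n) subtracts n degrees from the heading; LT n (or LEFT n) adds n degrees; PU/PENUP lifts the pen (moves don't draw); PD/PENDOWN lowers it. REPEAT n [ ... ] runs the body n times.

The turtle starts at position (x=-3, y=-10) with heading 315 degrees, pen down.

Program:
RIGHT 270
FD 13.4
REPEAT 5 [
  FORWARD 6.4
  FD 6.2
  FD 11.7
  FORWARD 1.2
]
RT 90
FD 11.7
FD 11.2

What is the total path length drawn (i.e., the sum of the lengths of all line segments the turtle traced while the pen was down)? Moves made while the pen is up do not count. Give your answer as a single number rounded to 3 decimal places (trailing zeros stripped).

Executing turtle program step by step:
Start: pos=(-3,-10), heading=315, pen down
RT 270: heading 315 -> 45
FD 13.4: (-3,-10) -> (6.475,-0.525) [heading=45, draw]
REPEAT 5 [
  -- iteration 1/5 --
  FD 6.4: (6.475,-0.525) -> (11.001,4.001) [heading=45, draw]
  FD 6.2: (11.001,4.001) -> (15.385,8.385) [heading=45, draw]
  FD 11.7: (15.385,8.385) -> (23.658,16.658) [heading=45, draw]
  FD 1.2: (23.658,16.658) -> (24.506,17.506) [heading=45, draw]
  -- iteration 2/5 --
  FD 6.4: (24.506,17.506) -> (29.032,22.032) [heading=45, draw]
  FD 6.2: (29.032,22.032) -> (33.416,26.416) [heading=45, draw]
  FD 11.7: (33.416,26.416) -> (41.689,34.689) [heading=45, draw]
  FD 1.2: (41.689,34.689) -> (42.538,35.538) [heading=45, draw]
  -- iteration 3/5 --
  FD 6.4: (42.538,35.538) -> (47.063,40.063) [heading=45, draw]
  FD 6.2: (47.063,40.063) -> (51.447,44.447) [heading=45, draw]
  FD 11.7: (51.447,44.447) -> (59.72,52.72) [heading=45, draw]
  FD 1.2: (59.72,52.72) -> (60.569,53.569) [heading=45, draw]
  -- iteration 4/5 --
  FD 6.4: (60.569,53.569) -> (65.094,58.094) [heading=45, draw]
  FD 6.2: (65.094,58.094) -> (69.478,62.478) [heading=45, draw]
  FD 11.7: (69.478,62.478) -> (77.752,70.752) [heading=45, draw]
  FD 1.2: (77.752,70.752) -> (78.6,71.6) [heading=45, draw]
  -- iteration 5/5 --
  FD 6.4: (78.6,71.6) -> (83.126,76.126) [heading=45, draw]
  FD 6.2: (83.126,76.126) -> (87.51,80.51) [heading=45, draw]
  FD 11.7: (87.51,80.51) -> (95.783,88.783) [heading=45, draw]
  FD 1.2: (95.783,88.783) -> (96.631,89.631) [heading=45, draw]
]
RT 90: heading 45 -> 315
FD 11.7: (96.631,89.631) -> (104.904,81.358) [heading=315, draw]
FD 11.2: (104.904,81.358) -> (112.824,73.439) [heading=315, draw]
Final: pos=(112.824,73.439), heading=315, 23 segment(s) drawn

Segment lengths:
  seg 1: (-3,-10) -> (6.475,-0.525), length = 13.4
  seg 2: (6.475,-0.525) -> (11.001,4.001), length = 6.4
  seg 3: (11.001,4.001) -> (15.385,8.385), length = 6.2
  seg 4: (15.385,8.385) -> (23.658,16.658), length = 11.7
  seg 5: (23.658,16.658) -> (24.506,17.506), length = 1.2
  seg 6: (24.506,17.506) -> (29.032,22.032), length = 6.4
  seg 7: (29.032,22.032) -> (33.416,26.416), length = 6.2
  seg 8: (33.416,26.416) -> (41.689,34.689), length = 11.7
  seg 9: (41.689,34.689) -> (42.538,35.538), length = 1.2
  seg 10: (42.538,35.538) -> (47.063,40.063), length = 6.4
  seg 11: (47.063,40.063) -> (51.447,44.447), length = 6.2
  seg 12: (51.447,44.447) -> (59.72,52.72), length = 11.7
  seg 13: (59.72,52.72) -> (60.569,53.569), length = 1.2
  seg 14: (60.569,53.569) -> (65.094,58.094), length = 6.4
  seg 15: (65.094,58.094) -> (69.478,62.478), length = 6.2
  seg 16: (69.478,62.478) -> (77.752,70.752), length = 11.7
  seg 17: (77.752,70.752) -> (78.6,71.6), length = 1.2
  seg 18: (78.6,71.6) -> (83.126,76.126), length = 6.4
  seg 19: (83.126,76.126) -> (87.51,80.51), length = 6.2
  seg 20: (87.51,80.51) -> (95.783,88.783), length = 11.7
  seg 21: (95.783,88.783) -> (96.631,89.631), length = 1.2
  seg 22: (96.631,89.631) -> (104.904,81.358), length = 11.7
  seg 23: (104.904,81.358) -> (112.824,73.439), length = 11.2
Total = 163.8

Answer: 163.8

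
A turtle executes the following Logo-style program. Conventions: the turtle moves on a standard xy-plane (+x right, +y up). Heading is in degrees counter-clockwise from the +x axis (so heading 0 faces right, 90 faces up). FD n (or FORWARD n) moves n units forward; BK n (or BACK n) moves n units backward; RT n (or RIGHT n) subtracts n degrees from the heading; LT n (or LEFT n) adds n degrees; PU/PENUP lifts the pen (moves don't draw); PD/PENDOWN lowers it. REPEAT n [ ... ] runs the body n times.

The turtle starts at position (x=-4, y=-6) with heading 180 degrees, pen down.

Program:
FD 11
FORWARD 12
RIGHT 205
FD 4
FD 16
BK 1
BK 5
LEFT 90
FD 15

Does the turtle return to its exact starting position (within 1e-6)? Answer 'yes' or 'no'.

Executing turtle program step by step:
Start: pos=(-4,-6), heading=180, pen down
FD 11: (-4,-6) -> (-15,-6) [heading=180, draw]
FD 12: (-15,-6) -> (-27,-6) [heading=180, draw]
RT 205: heading 180 -> 335
FD 4: (-27,-6) -> (-23.375,-7.69) [heading=335, draw]
FD 16: (-23.375,-7.69) -> (-8.874,-14.452) [heading=335, draw]
BK 1: (-8.874,-14.452) -> (-9.78,-14.03) [heading=335, draw]
BK 5: (-9.78,-14.03) -> (-14.312,-11.917) [heading=335, draw]
LT 90: heading 335 -> 65
FD 15: (-14.312,-11.917) -> (-7.972,1.678) [heading=65, draw]
Final: pos=(-7.972,1.678), heading=65, 7 segment(s) drawn

Start position: (-4, -6)
Final position: (-7.972, 1.678)
Distance = 8.645; >= 1e-6 -> NOT closed

Answer: no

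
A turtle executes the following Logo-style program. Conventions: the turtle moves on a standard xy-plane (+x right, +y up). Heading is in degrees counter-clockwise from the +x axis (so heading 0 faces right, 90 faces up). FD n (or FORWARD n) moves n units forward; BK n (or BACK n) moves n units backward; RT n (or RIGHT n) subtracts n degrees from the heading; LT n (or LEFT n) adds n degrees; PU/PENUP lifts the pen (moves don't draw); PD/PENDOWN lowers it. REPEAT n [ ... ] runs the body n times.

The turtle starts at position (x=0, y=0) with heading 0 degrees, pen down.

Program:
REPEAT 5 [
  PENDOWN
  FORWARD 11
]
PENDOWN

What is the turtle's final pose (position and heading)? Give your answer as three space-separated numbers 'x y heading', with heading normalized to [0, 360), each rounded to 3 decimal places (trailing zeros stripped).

Executing turtle program step by step:
Start: pos=(0,0), heading=0, pen down
REPEAT 5 [
  -- iteration 1/5 --
  PD: pen down
  FD 11: (0,0) -> (11,0) [heading=0, draw]
  -- iteration 2/5 --
  PD: pen down
  FD 11: (11,0) -> (22,0) [heading=0, draw]
  -- iteration 3/5 --
  PD: pen down
  FD 11: (22,0) -> (33,0) [heading=0, draw]
  -- iteration 4/5 --
  PD: pen down
  FD 11: (33,0) -> (44,0) [heading=0, draw]
  -- iteration 5/5 --
  PD: pen down
  FD 11: (44,0) -> (55,0) [heading=0, draw]
]
PD: pen down
Final: pos=(55,0), heading=0, 5 segment(s) drawn

Answer: 55 0 0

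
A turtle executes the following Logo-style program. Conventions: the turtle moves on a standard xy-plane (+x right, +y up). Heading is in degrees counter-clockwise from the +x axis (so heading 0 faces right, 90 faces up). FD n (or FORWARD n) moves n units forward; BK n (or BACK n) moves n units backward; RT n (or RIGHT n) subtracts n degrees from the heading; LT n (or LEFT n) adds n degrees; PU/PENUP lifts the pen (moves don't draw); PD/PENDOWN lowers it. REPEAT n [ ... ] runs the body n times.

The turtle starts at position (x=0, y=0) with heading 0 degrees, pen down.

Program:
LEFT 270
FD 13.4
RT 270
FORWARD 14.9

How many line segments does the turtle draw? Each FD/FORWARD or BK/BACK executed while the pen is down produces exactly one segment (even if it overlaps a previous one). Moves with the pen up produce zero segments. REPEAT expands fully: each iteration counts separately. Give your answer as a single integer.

Answer: 2

Derivation:
Executing turtle program step by step:
Start: pos=(0,0), heading=0, pen down
LT 270: heading 0 -> 270
FD 13.4: (0,0) -> (0,-13.4) [heading=270, draw]
RT 270: heading 270 -> 0
FD 14.9: (0,-13.4) -> (14.9,-13.4) [heading=0, draw]
Final: pos=(14.9,-13.4), heading=0, 2 segment(s) drawn
Segments drawn: 2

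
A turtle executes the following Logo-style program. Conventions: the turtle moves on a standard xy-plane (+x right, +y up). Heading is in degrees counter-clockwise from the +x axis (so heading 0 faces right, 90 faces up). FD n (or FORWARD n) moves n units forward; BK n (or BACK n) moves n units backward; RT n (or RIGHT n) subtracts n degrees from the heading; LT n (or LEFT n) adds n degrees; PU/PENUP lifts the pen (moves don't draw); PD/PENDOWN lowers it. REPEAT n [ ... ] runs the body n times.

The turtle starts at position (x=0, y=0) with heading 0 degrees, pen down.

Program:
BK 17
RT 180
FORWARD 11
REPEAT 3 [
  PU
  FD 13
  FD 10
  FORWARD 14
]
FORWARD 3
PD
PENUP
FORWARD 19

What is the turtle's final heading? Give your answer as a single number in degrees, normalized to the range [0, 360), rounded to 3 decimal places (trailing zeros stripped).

Answer: 180

Derivation:
Executing turtle program step by step:
Start: pos=(0,0), heading=0, pen down
BK 17: (0,0) -> (-17,0) [heading=0, draw]
RT 180: heading 0 -> 180
FD 11: (-17,0) -> (-28,0) [heading=180, draw]
REPEAT 3 [
  -- iteration 1/3 --
  PU: pen up
  FD 13: (-28,0) -> (-41,0) [heading=180, move]
  FD 10: (-41,0) -> (-51,0) [heading=180, move]
  FD 14: (-51,0) -> (-65,0) [heading=180, move]
  -- iteration 2/3 --
  PU: pen up
  FD 13: (-65,0) -> (-78,0) [heading=180, move]
  FD 10: (-78,0) -> (-88,0) [heading=180, move]
  FD 14: (-88,0) -> (-102,0) [heading=180, move]
  -- iteration 3/3 --
  PU: pen up
  FD 13: (-102,0) -> (-115,0) [heading=180, move]
  FD 10: (-115,0) -> (-125,0) [heading=180, move]
  FD 14: (-125,0) -> (-139,0) [heading=180, move]
]
FD 3: (-139,0) -> (-142,0) [heading=180, move]
PD: pen down
PU: pen up
FD 19: (-142,0) -> (-161,0) [heading=180, move]
Final: pos=(-161,0), heading=180, 2 segment(s) drawn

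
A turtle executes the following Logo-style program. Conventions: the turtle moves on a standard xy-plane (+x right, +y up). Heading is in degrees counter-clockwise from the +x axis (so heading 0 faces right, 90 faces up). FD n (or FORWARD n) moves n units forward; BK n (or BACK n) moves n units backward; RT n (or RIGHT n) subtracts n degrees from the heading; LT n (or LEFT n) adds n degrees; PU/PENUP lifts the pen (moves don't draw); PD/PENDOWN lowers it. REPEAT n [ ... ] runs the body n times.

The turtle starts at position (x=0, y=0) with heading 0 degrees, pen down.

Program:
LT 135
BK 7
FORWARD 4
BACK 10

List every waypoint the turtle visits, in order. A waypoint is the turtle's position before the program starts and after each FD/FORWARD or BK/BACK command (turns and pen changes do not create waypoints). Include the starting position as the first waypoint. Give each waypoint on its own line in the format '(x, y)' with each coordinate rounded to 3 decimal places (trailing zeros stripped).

Executing turtle program step by step:
Start: pos=(0,0), heading=0, pen down
LT 135: heading 0 -> 135
BK 7: (0,0) -> (4.95,-4.95) [heading=135, draw]
FD 4: (4.95,-4.95) -> (2.121,-2.121) [heading=135, draw]
BK 10: (2.121,-2.121) -> (9.192,-9.192) [heading=135, draw]
Final: pos=(9.192,-9.192), heading=135, 3 segment(s) drawn
Waypoints (4 total):
(0, 0)
(4.95, -4.95)
(2.121, -2.121)
(9.192, -9.192)

Answer: (0, 0)
(4.95, -4.95)
(2.121, -2.121)
(9.192, -9.192)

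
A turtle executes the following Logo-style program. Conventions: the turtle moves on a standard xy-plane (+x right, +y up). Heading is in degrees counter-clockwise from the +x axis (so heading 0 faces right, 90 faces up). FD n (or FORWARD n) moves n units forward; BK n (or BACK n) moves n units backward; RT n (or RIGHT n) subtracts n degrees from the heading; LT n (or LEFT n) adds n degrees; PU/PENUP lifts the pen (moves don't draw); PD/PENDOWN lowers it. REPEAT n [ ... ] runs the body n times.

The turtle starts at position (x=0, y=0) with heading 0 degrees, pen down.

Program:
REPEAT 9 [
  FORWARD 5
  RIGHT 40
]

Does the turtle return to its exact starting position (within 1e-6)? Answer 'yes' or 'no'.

Executing turtle program step by step:
Start: pos=(0,0), heading=0, pen down
REPEAT 9 [
  -- iteration 1/9 --
  FD 5: (0,0) -> (5,0) [heading=0, draw]
  RT 40: heading 0 -> 320
  -- iteration 2/9 --
  FD 5: (5,0) -> (8.83,-3.214) [heading=320, draw]
  RT 40: heading 320 -> 280
  -- iteration 3/9 --
  FD 5: (8.83,-3.214) -> (9.698,-8.138) [heading=280, draw]
  RT 40: heading 280 -> 240
  -- iteration 4/9 --
  FD 5: (9.698,-8.138) -> (7.198,-12.468) [heading=240, draw]
  RT 40: heading 240 -> 200
  -- iteration 5/9 --
  FD 5: (7.198,-12.468) -> (2.5,-14.178) [heading=200, draw]
  RT 40: heading 200 -> 160
  -- iteration 6/9 --
  FD 5: (2.5,-14.178) -> (-2.198,-12.468) [heading=160, draw]
  RT 40: heading 160 -> 120
  -- iteration 7/9 --
  FD 5: (-2.198,-12.468) -> (-4.698,-8.138) [heading=120, draw]
  RT 40: heading 120 -> 80
  -- iteration 8/9 --
  FD 5: (-4.698,-8.138) -> (-3.83,-3.214) [heading=80, draw]
  RT 40: heading 80 -> 40
  -- iteration 9/9 --
  FD 5: (-3.83,-3.214) -> (0,0) [heading=40, draw]
  RT 40: heading 40 -> 0
]
Final: pos=(0,0), heading=0, 9 segment(s) drawn

Start position: (0, 0)
Final position: (0, 0)
Distance = 0; < 1e-6 -> CLOSED

Answer: yes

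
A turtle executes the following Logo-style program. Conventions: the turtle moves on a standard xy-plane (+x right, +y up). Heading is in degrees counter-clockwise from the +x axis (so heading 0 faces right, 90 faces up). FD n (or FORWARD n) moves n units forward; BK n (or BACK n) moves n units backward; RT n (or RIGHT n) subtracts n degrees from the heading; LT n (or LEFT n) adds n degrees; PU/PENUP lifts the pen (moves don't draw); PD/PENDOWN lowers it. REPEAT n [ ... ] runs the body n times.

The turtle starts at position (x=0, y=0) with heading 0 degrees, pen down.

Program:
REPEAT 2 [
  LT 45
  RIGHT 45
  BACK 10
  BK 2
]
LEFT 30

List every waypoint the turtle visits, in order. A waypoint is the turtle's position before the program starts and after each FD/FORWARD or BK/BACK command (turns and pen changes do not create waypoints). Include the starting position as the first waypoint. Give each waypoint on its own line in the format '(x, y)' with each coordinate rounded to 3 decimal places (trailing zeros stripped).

Answer: (0, 0)
(-10, 0)
(-12, 0)
(-22, 0)
(-24, 0)

Derivation:
Executing turtle program step by step:
Start: pos=(0,0), heading=0, pen down
REPEAT 2 [
  -- iteration 1/2 --
  LT 45: heading 0 -> 45
  RT 45: heading 45 -> 0
  BK 10: (0,0) -> (-10,0) [heading=0, draw]
  BK 2: (-10,0) -> (-12,0) [heading=0, draw]
  -- iteration 2/2 --
  LT 45: heading 0 -> 45
  RT 45: heading 45 -> 0
  BK 10: (-12,0) -> (-22,0) [heading=0, draw]
  BK 2: (-22,0) -> (-24,0) [heading=0, draw]
]
LT 30: heading 0 -> 30
Final: pos=(-24,0), heading=30, 4 segment(s) drawn
Waypoints (5 total):
(0, 0)
(-10, 0)
(-12, 0)
(-22, 0)
(-24, 0)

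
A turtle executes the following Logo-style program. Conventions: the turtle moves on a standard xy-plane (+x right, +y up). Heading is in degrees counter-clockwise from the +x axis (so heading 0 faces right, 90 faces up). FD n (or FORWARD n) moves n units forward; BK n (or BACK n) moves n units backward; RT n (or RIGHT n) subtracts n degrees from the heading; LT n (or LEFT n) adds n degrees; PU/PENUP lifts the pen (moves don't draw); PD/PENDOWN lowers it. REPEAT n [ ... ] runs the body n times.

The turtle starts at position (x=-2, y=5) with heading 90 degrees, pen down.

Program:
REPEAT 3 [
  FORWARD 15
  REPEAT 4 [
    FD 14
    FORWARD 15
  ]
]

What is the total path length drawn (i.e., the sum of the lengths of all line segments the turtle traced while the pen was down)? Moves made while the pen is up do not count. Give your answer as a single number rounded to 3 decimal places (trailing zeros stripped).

Executing turtle program step by step:
Start: pos=(-2,5), heading=90, pen down
REPEAT 3 [
  -- iteration 1/3 --
  FD 15: (-2,5) -> (-2,20) [heading=90, draw]
  REPEAT 4 [
    -- iteration 1/4 --
    FD 14: (-2,20) -> (-2,34) [heading=90, draw]
    FD 15: (-2,34) -> (-2,49) [heading=90, draw]
    -- iteration 2/4 --
    FD 14: (-2,49) -> (-2,63) [heading=90, draw]
    FD 15: (-2,63) -> (-2,78) [heading=90, draw]
    -- iteration 3/4 --
    FD 14: (-2,78) -> (-2,92) [heading=90, draw]
    FD 15: (-2,92) -> (-2,107) [heading=90, draw]
    -- iteration 4/4 --
    FD 14: (-2,107) -> (-2,121) [heading=90, draw]
    FD 15: (-2,121) -> (-2,136) [heading=90, draw]
  ]
  -- iteration 2/3 --
  FD 15: (-2,136) -> (-2,151) [heading=90, draw]
  REPEAT 4 [
    -- iteration 1/4 --
    FD 14: (-2,151) -> (-2,165) [heading=90, draw]
    FD 15: (-2,165) -> (-2,180) [heading=90, draw]
    -- iteration 2/4 --
    FD 14: (-2,180) -> (-2,194) [heading=90, draw]
    FD 15: (-2,194) -> (-2,209) [heading=90, draw]
    -- iteration 3/4 --
    FD 14: (-2,209) -> (-2,223) [heading=90, draw]
    FD 15: (-2,223) -> (-2,238) [heading=90, draw]
    -- iteration 4/4 --
    FD 14: (-2,238) -> (-2,252) [heading=90, draw]
    FD 15: (-2,252) -> (-2,267) [heading=90, draw]
  ]
  -- iteration 3/3 --
  FD 15: (-2,267) -> (-2,282) [heading=90, draw]
  REPEAT 4 [
    -- iteration 1/4 --
    FD 14: (-2,282) -> (-2,296) [heading=90, draw]
    FD 15: (-2,296) -> (-2,311) [heading=90, draw]
    -- iteration 2/4 --
    FD 14: (-2,311) -> (-2,325) [heading=90, draw]
    FD 15: (-2,325) -> (-2,340) [heading=90, draw]
    -- iteration 3/4 --
    FD 14: (-2,340) -> (-2,354) [heading=90, draw]
    FD 15: (-2,354) -> (-2,369) [heading=90, draw]
    -- iteration 4/4 --
    FD 14: (-2,369) -> (-2,383) [heading=90, draw]
    FD 15: (-2,383) -> (-2,398) [heading=90, draw]
  ]
]
Final: pos=(-2,398), heading=90, 27 segment(s) drawn

Segment lengths:
  seg 1: (-2,5) -> (-2,20), length = 15
  seg 2: (-2,20) -> (-2,34), length = 14
  seg 3: (-2,34) -> (-2,49), length = 15
  seg 4: (-2,49) -> (-2,63), length = 14
  seg 5: (-2,63) -> (-2,78), length = 15
  seg 6: (-2,78) -> (-2,92), length = 14
  seg 7: (-2,92) -> (-2,107), length = 15
  seg 8: (-2,107) -> (-2,121), length = 14
  seg 9: (-2,121) -> (-2,136), length = 15
  seg 10: (-2,136) -> (-2,151), length = 15
  seg 11: (-2,151) -> (-2,165), length = 14
  seg 12: (-2,165) -> (-2,180), length = 15
  seg 13: (-2,180) -> (-2,194), length = 14
  seg 14: (-2,194) -> (-2,209), length = 15
  seg 15: (-2,209) -> (-2,223), length = 14
  seg 16: (-2,223) -> (-2,238), length = 15
  seg 17: (-2,238) -> (-2,252), length = 14
  seg 18: (-2,252) -> (-2,267), length = 15
  seg 19: (-2,267) -> (-2,282), length = 15
  seg 20: (-2,282) -> (-2,296), length = 14
  seg 21: (-2,296) -> (-2,311), length = 15
  seg 22: (-2,311) -> (-2,325), length = 14
  seg 23: (-2,325) -> (-2,340), length = 15
  seg 24: (-2,340) -> (-2,354), length = 14
  seg 25: (-2,354) -> (-2,369), length = 15
  seg 26: (-2,369) -> (-2,383), length = 14
  seg 27: (-2,383) -> (-2,398), length = 15
Total = 393

Answer: 393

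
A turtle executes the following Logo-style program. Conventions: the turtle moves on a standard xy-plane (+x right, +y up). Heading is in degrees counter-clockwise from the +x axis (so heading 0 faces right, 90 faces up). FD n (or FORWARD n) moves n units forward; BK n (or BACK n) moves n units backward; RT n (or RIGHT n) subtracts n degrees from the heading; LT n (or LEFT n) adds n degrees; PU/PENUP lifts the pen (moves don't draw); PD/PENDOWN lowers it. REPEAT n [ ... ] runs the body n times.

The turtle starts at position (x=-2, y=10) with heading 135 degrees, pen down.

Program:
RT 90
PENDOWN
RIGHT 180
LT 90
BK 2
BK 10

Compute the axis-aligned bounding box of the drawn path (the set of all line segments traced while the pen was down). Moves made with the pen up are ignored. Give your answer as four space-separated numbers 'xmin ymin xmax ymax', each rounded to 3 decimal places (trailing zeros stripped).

Executing turtle program step by step:
Start: pos=(-2,10), heading=135, pen down
RT 90: heading 135 -> 45
PD: pen down
RT 180: heading 45 -> 225
LT 90: heading 225 -> 315
BK 2: (-2,10) -> (-3.414,11.414) [heading=315, draw]
BK 10: (-3.414,11.414) -> (-10.485,18.485) [heading=315, draw]
Final: pos=(-10.485,18.485), heading=315, 2 segment(s) drawn

Segment endpoints: x in {-10.485, -3.414, -2}, y in {10, 11.414, 18.485}
xmin=-10.485, ymin=10, xmax=-2, ymax=18.485

Answer: -10.485 10 -2 18.485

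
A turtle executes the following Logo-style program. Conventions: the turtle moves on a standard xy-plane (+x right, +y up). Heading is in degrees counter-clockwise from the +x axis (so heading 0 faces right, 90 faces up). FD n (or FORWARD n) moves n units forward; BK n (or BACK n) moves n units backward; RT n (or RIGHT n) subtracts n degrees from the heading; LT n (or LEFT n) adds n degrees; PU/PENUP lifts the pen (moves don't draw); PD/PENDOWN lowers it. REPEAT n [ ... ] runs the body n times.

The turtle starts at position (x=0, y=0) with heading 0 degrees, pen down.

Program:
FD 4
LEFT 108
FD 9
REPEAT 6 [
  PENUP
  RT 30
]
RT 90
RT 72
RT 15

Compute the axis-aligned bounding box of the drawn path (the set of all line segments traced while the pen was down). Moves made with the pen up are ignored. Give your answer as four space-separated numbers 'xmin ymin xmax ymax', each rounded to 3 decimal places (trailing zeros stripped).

Executing turtle program step by step:
Start: pos=(0,0), heading=0, pen down
FD 4: (0,0) -> (4,0) [heading=0, draw]
LT 108: heading 0 -> 108
FD 9: (4,0) -> (1.219,8.56) [heading=108, draw]
REPEAT 6 [
  -- iteration 1/6 --
  PU: pen up
  RT 30: heading 108 -> 78
  -- iteration 2/6 --
  PU: pen up
  RT 30: heading 78 -> 48
  -- iteration 3/6 --
  PU: pen up
  RT 30: heading 48 -> 18
  -- iteration 4/6 --
  PU: pen up
  RT 30: heading 18 -> 348
  -- iteration 5/6 --
  PU: pen up
  RT 30: heading 348 -> 318
  -- iteration 6/6 --
  PU: pen up
  RT 30: heading 318 -> 288
]
RT 90: heading 288 -> 198
RT 72: heading 198 -> 126
RT 15: heading 126 -> 111
Final: pos=(1.219,8.56), heading=111, 2 segment(s) drawn

Segment endpoints: x in {0, 1.219, 4}, y in {0, 8.56}
xmin=0, ymin=0, xmax=4, ymax=8.56

Answer: 0 0 4 8.56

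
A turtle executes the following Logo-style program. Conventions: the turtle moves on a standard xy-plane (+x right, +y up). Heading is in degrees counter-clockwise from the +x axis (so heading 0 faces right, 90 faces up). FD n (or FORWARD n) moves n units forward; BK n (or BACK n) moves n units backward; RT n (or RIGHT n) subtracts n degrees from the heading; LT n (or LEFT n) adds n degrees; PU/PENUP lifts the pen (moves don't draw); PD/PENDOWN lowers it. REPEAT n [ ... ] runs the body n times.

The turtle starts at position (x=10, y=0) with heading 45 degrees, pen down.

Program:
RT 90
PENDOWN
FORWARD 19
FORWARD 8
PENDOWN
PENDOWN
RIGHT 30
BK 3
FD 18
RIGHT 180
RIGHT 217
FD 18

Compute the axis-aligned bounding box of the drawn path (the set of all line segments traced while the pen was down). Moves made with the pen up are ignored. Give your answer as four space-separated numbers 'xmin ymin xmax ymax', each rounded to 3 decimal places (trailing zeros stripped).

Executing turtle program step by step:
Start: pos=(10,0), heading=45, pen down
RT 90: heading 45 -> 315
PD: pen down
FD 19: (10,0) -> (23.435,-13.435) [heading=315, draw]
FD 8: (23.435,-13.435) -> (29.092,-19.092) [heading=315, draw]
PD: pen down
PD: pen down
RT 30: heading 315 -> 285
BK 3: (29.092,-19.092) -> (28.315,-16.194) [heading=285, draw]
FD 18: (28.315,-16.194) -> (32.974,-33.581) [heading=285, draw]
RT 180: heading 285 -> 105
RT 217: heading 105 -> 248
FD 18: (32.974,-33.581) -> (26.231,-50.27) [heading=248, draw]
Final: pos=(26.231,-50.27), heading=248, 5 segment(s) drawn

Segment endpoints: x in {10, 23.435, 26.231, 28.315, 29.092, 32.974}, y in {-50.27, -33.581, -19.092, -16.194, -13.435, 0}
xmin=10, ymin=-50.27, xmax=32.974, ymax=0

Answer: 10 -50.27 32.974 0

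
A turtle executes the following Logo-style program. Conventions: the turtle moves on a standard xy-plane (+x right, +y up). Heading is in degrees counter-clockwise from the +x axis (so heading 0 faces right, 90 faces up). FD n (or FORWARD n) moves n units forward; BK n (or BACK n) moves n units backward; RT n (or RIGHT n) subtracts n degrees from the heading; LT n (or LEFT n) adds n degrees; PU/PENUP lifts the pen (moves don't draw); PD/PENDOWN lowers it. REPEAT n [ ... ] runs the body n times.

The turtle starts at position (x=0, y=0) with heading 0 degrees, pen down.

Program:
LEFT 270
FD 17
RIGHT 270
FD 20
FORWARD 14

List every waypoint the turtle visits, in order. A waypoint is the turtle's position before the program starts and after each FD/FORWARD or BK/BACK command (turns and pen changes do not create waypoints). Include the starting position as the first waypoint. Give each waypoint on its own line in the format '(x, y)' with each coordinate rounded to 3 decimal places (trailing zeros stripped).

Answer: (0, 0)
(0, -17)
(20, -17)
(34, -17)

Derivation:
Executing turtle program step by step:
Start: pos=(0,0), heading=0, pen down
LT 270: heading 0 -> 270
FD 17: (0,0) -> (0,-17) [heading=270, draw]
RT 270: heading 270 -> 0
FD 20: (0,-17) -> (20,-17) [heading=0, draw]
FD 14: (20,-17) -> (34,-17) [heading=0, draw]
Final: pos=(34,-17), heading=0, 3 segment(s) drawn
Waypoints (4 total):
(0, 0)
(0, -17)
(20, -17)
(34, -17)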